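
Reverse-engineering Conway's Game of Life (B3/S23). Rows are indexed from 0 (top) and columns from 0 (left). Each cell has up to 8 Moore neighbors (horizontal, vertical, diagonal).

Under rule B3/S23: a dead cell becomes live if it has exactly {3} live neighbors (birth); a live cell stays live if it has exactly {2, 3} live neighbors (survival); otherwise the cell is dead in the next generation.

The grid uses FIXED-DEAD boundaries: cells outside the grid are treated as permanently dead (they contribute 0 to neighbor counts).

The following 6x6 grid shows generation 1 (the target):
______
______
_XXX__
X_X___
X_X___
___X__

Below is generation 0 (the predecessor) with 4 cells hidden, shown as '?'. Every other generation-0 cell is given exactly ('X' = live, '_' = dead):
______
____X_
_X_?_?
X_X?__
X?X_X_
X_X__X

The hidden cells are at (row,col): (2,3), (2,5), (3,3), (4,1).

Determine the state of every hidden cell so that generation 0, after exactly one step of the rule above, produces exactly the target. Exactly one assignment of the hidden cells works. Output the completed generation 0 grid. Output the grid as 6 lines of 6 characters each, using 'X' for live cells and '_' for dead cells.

Hidden generation-0 cells (in order): (2,3), (2,5), (3,3), (4,1).
A hidden cell only influences target cells in its own 3x3 neighborhood. Try each of the 2^4 = 16 assignments, step the completed generation 0 forward once under B3/S23, and compare with the target:
  (2,3)=_ (2,5)=_ (3,3)=_ (4,1)=_ -> step gives (2,2)='_' but target has 'X' -> reject
  (2,3)=_ (2,5)=_ (3,3)=_ (4,1)=X -> step gives (2,2)='_' but target has 'X' -> reject
  (2,3)=_ (2,5)=_ (3,3)=X (4,1)=_ -> step gives (3,3)='X' but target has '_' -> reject
  (2,3)=_ (2,5)=_ (3,3)=X (4,1)=X -> step gives (3,2)='_' but target has 'X' -> reject
  (2,3)=_ (2,5)=X (3,3)=_ (4,1)=_ -> step gives (2,2)='_' but target has 'X' -> reject
  (2,3)=_ (2,5)=X (3,3)=_ (4,1)=X -> step gives (2,2)='_' but target has 'X' -> reject
  (2,3)=_ (2,5)=X (3,3)=X (4,1)=_ -> step gives (2,4)='X' but target has '_' -> reject
  (2,3)=_ (2,5)=X (3,3)=X (4,1)=X -> step gives (2,4)='X' but target has '_' -> reject
  (2,3)=X (2,5)=_ (3,3)=_ (4,1)=_ -> step reproduces the target at every cell -> ACCEPT
  (2,3)=X (2,5)=_ (3,3)=_ (4,1)=X -> step gives (3,2)='_' but target has 'X' -> reject
  (2,3)=X (2,5)=_ (3,3)=X (4,1)=_ -> step gives (2,2)='_' but target has 'X' -> reject
  (2,3)=X (2,5)=_ (3,3)=X (4,1)=X -> step gives (2,2)='_' but target has 'X' -> reject
  (2,3)=X (2,5)=X (3,3)=_ (4,1)=_ -> step gives (1,4)='X' but target has '_' -> reject
  (2,3)=X (2,5)=X (3,3)=_ (4,1)=X -> step gives (1,4)='X' but target has '_' -> reject
  (2,3)=X (2,5)=X (3,3)=X (4,1)=_ -> step gives (1,4)='X' but target has '_' -> reject
  (2,3)=X (2,5)=X (3,3)=X (4,1)=X -> step gives (1,4)='X' but target has '_' -> reject
Unique solution: (2,3)=live, (2,5)=dead, (3,3)=dead, (4,1)=dead.
Check: live-neighbor counts of every cell in the completed generation 0:
000111
112211
223221
253421
262412
141321
Applying B3/S23 to generation 0 with these counts gives:
______
______
_XXX__
X_X___
X_X___
___X__
which matches the target exactly.

Answer: ______
____X_
_X_X__
X_X___
X_X_X_
X_X__X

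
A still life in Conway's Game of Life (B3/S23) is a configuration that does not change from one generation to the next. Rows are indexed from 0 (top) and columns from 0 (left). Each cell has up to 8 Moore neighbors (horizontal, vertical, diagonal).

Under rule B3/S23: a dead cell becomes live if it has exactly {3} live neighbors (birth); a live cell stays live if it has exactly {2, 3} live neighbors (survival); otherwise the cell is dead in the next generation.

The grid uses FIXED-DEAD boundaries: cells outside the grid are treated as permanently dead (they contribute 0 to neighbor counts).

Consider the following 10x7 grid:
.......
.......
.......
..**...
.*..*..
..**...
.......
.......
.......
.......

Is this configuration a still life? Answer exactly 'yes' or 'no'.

Compute generation 1 and compare to generation 0 (given above):
Generation 1:
.......
.......
.......
..**...
.*..*..
..**...
.......
.......
.......
.......
The grids are IDENTICAL -> still life.

Answer: yes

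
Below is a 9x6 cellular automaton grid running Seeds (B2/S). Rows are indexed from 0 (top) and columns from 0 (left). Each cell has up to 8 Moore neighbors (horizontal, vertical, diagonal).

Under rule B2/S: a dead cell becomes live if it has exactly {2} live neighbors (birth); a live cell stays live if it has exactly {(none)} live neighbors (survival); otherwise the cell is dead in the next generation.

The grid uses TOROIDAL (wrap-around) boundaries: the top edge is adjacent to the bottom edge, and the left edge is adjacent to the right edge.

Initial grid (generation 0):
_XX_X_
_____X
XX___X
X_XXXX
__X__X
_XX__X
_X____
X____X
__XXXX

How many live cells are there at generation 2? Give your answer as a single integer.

Answer: 4

Derivation:
Simulating step by step:
Generation 0 (given above): 24 live cells
Generation 1: 4 live cells
______
___X__
______
______
______
___XX_
____X_
______
______
Generation 2: 4 live cells
______
______
______
______
___XX_
_____X
_____X
______
______
Population at generation 2: 4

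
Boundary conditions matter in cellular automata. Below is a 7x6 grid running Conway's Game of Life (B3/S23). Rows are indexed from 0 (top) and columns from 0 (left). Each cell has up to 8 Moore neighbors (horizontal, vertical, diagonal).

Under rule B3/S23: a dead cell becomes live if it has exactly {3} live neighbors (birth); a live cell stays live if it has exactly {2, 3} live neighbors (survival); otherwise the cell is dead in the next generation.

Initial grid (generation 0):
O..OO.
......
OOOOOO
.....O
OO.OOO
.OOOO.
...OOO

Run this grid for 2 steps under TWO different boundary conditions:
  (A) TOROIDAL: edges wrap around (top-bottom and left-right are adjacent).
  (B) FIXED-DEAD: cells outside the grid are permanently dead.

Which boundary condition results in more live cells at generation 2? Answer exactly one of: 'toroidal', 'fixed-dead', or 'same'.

Under TOROIDAL boundary, generation 2:
......
OO...O
OOOOOO
...OOO
......
.OO...
OOO...
Population = 17

Under FIXED-DEAD boundary, generation 2:
......
.OOO.O
.OOOOO
O..O.O
OO....
OO....
......
Population = 16

Comparison: toroidal=17, fixed-dead=16 -> toroidal

Answer: toroidal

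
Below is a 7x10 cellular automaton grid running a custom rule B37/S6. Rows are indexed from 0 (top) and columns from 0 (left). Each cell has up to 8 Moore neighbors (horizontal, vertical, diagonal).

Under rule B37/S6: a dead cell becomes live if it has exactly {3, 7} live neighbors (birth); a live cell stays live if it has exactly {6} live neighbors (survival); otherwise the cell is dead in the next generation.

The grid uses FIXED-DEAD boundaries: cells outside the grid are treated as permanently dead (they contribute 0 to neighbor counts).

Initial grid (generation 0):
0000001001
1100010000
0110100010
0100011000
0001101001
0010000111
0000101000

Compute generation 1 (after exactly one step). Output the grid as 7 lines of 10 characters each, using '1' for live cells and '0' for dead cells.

Simulating step by step:
Generation 0 (given above): 22 live cells
Generation 1: 8 live cells
(generation 1 grid is the final answer)

Answer: 0000000000
0010000000
0000001000
0000000100
0010000000
0000101000
0000000110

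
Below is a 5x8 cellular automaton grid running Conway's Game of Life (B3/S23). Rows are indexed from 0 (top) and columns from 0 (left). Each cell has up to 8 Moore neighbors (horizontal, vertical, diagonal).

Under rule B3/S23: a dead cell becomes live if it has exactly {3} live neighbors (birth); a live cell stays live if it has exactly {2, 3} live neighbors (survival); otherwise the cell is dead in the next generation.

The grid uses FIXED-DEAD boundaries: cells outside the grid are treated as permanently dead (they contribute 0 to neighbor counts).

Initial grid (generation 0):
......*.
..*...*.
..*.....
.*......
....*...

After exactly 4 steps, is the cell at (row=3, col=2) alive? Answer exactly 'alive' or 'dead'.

Answer: dead

Derivation:
Simulating step by step:
Generation 0 (given above): 6 live cells
Generation 1: 2 live cells
........
........
.**.....
........
........
Generation 2: 0 live cells
........
........
........
........
........
Generation 3: 0 live cells
........
........
........
........
........
Generation 4: 0 live cells
........
........
........
........
........

Cell (3,2) at generation 4: 0 -> dead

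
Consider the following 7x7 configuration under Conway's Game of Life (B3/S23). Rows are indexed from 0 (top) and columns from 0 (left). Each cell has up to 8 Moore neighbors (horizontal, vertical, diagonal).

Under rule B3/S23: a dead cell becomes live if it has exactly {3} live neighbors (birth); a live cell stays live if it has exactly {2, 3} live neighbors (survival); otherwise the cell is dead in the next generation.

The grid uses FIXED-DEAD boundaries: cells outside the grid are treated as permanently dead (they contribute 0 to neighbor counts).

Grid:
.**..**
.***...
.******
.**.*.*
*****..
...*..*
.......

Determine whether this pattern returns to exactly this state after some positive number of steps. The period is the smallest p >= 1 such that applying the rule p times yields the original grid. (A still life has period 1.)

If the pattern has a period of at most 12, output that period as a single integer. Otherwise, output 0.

Simulating and comparing each generation to the original:
Gen 0 (original, given above): 24 live cells
Gen 1: 11 live cells, differs from original
Gen 2: 8 live cells, differs from original
Gen 3: 5 live cells, differs from original
Gen 4: 3 live cells, differs from original
Gen 5: 2 live cells, differs from original
Gen 6: 0 live cells, differs from original
Gen 7: 0 live cells, differs from original
Gen 8: 0 live cells, differs from original
Gen 9: 0 live cells, differs from original
Gen 10: 0 live cells, differs from original
Gen 11: 0 live cells, differs from original
Gen 12: 0 live cells, differs from original
No period found within 12 steps.

Answer: 0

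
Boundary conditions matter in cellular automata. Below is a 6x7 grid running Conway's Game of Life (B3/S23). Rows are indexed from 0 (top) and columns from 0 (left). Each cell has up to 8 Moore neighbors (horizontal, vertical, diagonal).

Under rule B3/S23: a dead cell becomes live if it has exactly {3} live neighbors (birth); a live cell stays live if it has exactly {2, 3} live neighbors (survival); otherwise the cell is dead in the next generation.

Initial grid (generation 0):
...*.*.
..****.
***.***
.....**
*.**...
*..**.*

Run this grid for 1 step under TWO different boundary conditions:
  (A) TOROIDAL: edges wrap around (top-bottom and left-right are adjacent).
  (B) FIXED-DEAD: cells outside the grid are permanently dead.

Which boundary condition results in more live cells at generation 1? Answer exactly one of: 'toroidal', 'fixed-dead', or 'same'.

Answer: fixed-dead

Derivation:
Under TOROIDAL boundary, generation 1:
.......
*......
***....
.......
****...
**...**
Population = 12

Under FIXED-DEAD boundary, generation 1:
..**.*.
.......
.**....
*.....*
.***..*
.****..
Population = 15

Comparison: toroidal=12, fixed-dead=15 -> fixed-dead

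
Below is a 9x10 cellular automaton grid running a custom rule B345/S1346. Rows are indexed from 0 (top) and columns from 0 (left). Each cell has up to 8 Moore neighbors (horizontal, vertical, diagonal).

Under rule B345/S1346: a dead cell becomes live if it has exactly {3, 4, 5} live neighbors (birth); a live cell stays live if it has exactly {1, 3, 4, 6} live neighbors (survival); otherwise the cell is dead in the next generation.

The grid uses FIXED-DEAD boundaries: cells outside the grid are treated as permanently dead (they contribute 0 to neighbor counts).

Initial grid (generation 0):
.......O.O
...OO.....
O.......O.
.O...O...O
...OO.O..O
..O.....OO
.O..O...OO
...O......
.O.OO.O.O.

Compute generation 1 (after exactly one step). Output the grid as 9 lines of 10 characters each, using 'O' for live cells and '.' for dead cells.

Simulating step by step:
Generation 0 (given above): 26 live cells
Generation 1: 34 live cells
(generation 1 grid is the final answer)

Answer: ..........
...OO...O.
O...O...O.
.O..O...O.
..O..OO.OO
...OOO.OOO
.OOOO...OO
..OOOO.OOO
..O.......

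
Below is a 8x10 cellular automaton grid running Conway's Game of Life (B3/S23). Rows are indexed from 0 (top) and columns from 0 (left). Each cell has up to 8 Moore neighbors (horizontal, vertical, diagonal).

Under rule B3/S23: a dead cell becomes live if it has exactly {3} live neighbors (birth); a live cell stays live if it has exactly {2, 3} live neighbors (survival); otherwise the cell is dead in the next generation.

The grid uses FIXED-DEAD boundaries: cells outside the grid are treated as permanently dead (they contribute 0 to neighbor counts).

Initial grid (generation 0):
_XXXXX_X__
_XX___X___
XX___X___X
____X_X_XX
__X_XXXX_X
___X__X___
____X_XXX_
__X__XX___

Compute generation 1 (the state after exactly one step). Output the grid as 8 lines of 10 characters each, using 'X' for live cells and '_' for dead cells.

Answer: _X_XXXX___
______X___
XXX__XXXXX
_X_XX____X
____X____X
___X______
___XX_____
_____XX___

Derivation:
Simulating step by step:
Generation 0 (given above): 32 live cells
Generation 1: 25 live cells
(generation 1 grid is the final answer)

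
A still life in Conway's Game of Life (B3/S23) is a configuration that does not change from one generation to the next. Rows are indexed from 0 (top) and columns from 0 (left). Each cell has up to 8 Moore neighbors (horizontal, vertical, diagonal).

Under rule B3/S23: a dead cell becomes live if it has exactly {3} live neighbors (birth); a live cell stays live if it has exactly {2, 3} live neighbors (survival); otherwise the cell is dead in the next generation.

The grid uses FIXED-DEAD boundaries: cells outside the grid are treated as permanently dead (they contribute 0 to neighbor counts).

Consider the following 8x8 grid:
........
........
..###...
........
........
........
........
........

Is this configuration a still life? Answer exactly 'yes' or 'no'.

Answer: no

Derivation:
Compute generation 1 and compare to generation 0 (given above):
Generation 1:
........
...#....
...#....
...#....
........
........
........
........
Cell (1,3) differs: gen0=0 vs gen1=1 -> NOT a still life.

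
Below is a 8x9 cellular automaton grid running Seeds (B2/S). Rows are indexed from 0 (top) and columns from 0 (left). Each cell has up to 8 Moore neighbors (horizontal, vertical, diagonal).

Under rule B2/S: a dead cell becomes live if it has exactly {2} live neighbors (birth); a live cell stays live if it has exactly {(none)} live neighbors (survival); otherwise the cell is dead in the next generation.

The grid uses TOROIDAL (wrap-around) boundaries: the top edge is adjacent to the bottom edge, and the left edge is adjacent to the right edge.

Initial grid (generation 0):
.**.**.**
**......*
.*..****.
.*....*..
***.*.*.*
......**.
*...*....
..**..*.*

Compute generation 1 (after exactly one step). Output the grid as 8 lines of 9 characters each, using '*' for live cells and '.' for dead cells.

Answer: .........
.........
.........
.........
...*.....
..*.*....
.**......
.........

Derivation:
Simulating step by step:
Generation 0 (given above): 30 live cells
Generation 1: 5 live cells
(generation 1 grid is the final answer)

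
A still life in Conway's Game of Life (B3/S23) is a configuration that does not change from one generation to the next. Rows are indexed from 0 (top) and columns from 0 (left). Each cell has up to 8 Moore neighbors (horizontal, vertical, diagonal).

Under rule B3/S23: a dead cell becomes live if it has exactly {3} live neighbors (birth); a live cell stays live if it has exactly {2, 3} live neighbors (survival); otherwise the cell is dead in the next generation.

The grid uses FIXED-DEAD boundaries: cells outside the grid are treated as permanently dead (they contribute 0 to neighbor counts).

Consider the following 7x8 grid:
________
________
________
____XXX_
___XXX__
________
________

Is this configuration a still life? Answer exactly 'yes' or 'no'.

Answer: no

Derivation:
Compute generation 1 and compare to generation 0 (given above):
Generation 1:
________
________
_____X__
___X__X_
___X__X_
____X___
________
Cell (2,5) differs: gen0=0 vs gen1=1 -> NOT a still life.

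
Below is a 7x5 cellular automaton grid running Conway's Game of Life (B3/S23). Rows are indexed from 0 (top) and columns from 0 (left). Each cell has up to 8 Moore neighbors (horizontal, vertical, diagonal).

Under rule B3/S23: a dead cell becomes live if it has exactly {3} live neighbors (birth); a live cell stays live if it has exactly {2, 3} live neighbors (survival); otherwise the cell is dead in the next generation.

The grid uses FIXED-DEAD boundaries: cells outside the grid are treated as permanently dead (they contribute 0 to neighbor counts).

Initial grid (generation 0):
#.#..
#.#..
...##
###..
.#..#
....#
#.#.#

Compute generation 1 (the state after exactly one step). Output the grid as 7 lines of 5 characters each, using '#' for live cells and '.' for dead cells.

Simulating step by step:
Generation 0 (given above): 15 live cells
Generation 1: 14 live cells
(generation 1 grid is the final answer)

Answer: .....
..#..
#..#.
###.#
####.
.#..#
...#.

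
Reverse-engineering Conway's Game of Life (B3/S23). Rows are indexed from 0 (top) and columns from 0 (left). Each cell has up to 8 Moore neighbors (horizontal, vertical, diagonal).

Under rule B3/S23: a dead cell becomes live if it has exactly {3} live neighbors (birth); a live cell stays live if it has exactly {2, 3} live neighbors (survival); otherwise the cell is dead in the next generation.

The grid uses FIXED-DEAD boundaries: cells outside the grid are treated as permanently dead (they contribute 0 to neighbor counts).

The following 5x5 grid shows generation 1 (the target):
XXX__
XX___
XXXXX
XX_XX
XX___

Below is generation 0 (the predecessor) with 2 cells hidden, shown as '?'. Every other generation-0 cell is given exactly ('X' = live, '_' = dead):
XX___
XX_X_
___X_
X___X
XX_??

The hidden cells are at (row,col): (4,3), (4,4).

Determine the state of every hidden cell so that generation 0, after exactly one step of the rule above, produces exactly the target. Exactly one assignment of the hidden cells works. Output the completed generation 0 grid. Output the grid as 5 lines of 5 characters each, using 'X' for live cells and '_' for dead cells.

Hidden generation-0 cells (in order): (4,3), (4,4).
A hidden cell only influences target cells in its own 3x3 neighborhood. Try each of the 2^2 = 4 assignments, step the completed generation 0 forward once under B3/S23, and compare with the target:
  (4,3)=_ (4,4)=_ -> step gives (3,3)='_' but target has 'X' -> reject
  (4,3)=_ (4,4)=X -> step reproduces the target at every cell -> ACCEPT
  (4,3)=X (4,4)=_ -> step gives (3,2)='X' but target has '_' -> reject
  (4,3)=X (4,4)=X -> step gives (3,2)='X' but target has '_' -> reject
Unique solution: (4,3)=dead, (4,4)=live.
Check: live-neighbor counts of every cell in the completed generation 0:
33311
33412
33323
23232
22121
Applying B3/S23 to generation 0 with these counts gives:
XXX__
XX___
XXXXX
XX_XX
XX___
which matches the target exactly.

Answer: XX___
XX_X_
___X_
X___X
XX__X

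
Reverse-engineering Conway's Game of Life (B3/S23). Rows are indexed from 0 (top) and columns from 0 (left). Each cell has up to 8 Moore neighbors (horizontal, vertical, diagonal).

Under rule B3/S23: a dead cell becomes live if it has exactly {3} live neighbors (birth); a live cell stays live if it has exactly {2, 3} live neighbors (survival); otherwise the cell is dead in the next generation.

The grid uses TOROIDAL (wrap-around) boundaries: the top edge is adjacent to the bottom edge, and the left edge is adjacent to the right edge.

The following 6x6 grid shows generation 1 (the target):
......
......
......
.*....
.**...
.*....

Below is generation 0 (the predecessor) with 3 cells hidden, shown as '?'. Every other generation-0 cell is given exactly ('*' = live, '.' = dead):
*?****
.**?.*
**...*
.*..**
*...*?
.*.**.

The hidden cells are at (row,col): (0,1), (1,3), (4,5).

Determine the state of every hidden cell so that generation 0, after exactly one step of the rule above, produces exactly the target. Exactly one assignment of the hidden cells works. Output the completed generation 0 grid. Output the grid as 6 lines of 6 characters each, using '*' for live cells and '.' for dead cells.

Hidden generation-0 cells (in order): (0,1), (1,3), (4,5).
A hidden cell only influences target cells in its own 3x3 neighborhood. Try each of the 2^3 = 8 assignments, step the completed generation 0 forward once under B3/S23, and compare with the target:
  (0,1)=. (1,3)=. (4,5)=. -> step gives (3,4)='*' but target has '.' -> reject
  (0,1)=. (1,3)=. (4,5)=* -> step reproduces the target at every cell -> ACCEPT
  (0,1)=. (1,3)=* (4,5)=. -> step gives (2,3)='*' but target has '.' -> reject
  (0,1)=. (1,3)=* (4,5)=* -> step gives (2,3)='*' but target has '.' -> reject
  (0,1)=* (1,3)=. (4,5)=. -> step gives (3,4)='*' but target has '.' -> reject
  (0,1)=* (1,3)=. (4,5)=* -> step gives (5,1)='.' but target has '*' -> reject
  (0,1)=* (1,3)=* (4,5)=. -> step gives (2,3)='*' but target has '.' -> reject
  (0,1)=* (1,3)=* (4,5)=* -> step gives (2,3)='*' but target has '.' -> reject
Unique solution: (0,1)=dead, (1,3)=dead, (4,5)=live.
Check: live-neighbor counts of every cell in the completed generation 0:
455554
754455
644244
732246
433455
534567
Applying B3/S23 to generation 0 with these counts gives:
......
......
......
.*....
.**...
.*....
which matches the target exactly.

Answer: *.****
.**..*
**...*
.*..**
*...**
.*.**.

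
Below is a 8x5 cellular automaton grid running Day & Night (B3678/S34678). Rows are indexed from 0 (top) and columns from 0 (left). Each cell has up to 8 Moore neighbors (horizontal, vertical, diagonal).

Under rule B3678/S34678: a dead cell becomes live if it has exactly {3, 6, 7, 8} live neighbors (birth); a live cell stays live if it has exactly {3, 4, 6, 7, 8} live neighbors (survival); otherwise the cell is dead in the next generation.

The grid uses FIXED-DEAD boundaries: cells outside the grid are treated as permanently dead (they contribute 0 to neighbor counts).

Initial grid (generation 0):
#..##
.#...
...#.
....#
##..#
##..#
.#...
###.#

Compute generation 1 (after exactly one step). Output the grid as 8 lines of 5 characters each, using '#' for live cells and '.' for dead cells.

Answer: .....
..###
.....
...#.
##.#.
###..
...#.
.#...

Derivation:
Simulating step by step:
Generation 0 (given above): 17 live cells
Generation 1: 12 live cells
(generation 1 grid is the final answer)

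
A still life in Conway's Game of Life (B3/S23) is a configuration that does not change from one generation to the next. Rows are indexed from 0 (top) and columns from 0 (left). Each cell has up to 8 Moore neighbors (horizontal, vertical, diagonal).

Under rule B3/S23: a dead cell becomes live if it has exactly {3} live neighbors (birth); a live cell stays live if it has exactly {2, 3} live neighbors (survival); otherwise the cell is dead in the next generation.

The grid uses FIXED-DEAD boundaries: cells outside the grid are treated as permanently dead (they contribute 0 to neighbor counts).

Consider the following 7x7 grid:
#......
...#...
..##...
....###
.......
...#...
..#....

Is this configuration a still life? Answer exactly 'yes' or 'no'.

Compute generation 1 and compare to generation 0 (given above):
Generation 1:
.......
..##...
..##.#.
...###.
....##.
.......
.......
Cell (0,0) differs: gen0=1 vs gen1=0 -> NOT a still life.

Answer: no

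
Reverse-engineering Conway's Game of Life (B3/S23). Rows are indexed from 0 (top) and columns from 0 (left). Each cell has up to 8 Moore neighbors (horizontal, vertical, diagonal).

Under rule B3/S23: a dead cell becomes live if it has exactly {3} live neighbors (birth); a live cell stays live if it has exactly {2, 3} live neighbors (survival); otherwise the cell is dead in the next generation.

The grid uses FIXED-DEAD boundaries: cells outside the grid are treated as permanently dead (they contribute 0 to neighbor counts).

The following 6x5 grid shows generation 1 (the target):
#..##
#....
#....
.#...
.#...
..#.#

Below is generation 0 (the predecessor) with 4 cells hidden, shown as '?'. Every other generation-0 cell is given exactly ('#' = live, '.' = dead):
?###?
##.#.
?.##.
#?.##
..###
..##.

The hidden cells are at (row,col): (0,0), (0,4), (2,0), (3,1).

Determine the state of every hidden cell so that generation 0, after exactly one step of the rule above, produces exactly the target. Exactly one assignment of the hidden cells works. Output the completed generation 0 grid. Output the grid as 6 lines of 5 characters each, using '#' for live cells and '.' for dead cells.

Hidden generation-0 cells (in order): (0,0), (0,4), (2,0), (3,1).
A hidden cell only influences target cells in its own 3x3 neighborhood. Try each of the 2^4 = 16 assignments, step the completed generation 0 forward once under B3/S23, and compare with the target:
  (0,0)=. (0,4)=. (2,0)=. (3,1)=. -> step gives (0,1)='#' but target has '.' -> reject
  (0,0)=. (0,4)=. (2,0)=. (3,1)=# -> step gives (0,1)='#' but target has '.' -> reject
  (0,0)=. (0,4)=. (2,0)=# (3,1)=. -> step gives (0,1)='#' but target has '.' -> reject
  (0,0)=. (0,4)=. (2,0)=# (3,1)=# -> step gives (0,1)='#' but target has '.' -> reject
  (0,0)=. (0,4)=# (2,0)=. (3,1)=. -> step gives (0,1)='#' but target has '.' -> reject
  (0,0)=. (0,4)=# (2,0)=. (3,1)=# -> step gives (0,1)='#' but target has '.' -> reject
  (0,0)=. (0,4)=# (2,0)=# (3,1)=. -> step gives (0,1)='#' but target has '.' -> reject
  (0,0)=. (0,4)=# (2,0)=# (3,1)=# -> step gives (0,1)='#' but target has '.' -> reject
  (0,0)=# (0,4)=. (2,0)=. (3,1)=. -> step gives (0,4)='.' but target has '#' -> reject
  (0,0)=# (0,4)=. (2,0)=. (3,1)=# -> step gives (0,4)='.' but target has '#' -> reject
  (0,0)=# (0,4)=. (2,0)=# (3,1)=. -> step gives (0,4)='.' but target has '#' -> reject
  (0,0)=# (0,4)=. (2,0)=# (3,1)=# -> step gives (0,4)='.' but target has '#' -> reject
  (0,0)=# (0,4)=# (2,0)=. (3,1)=. -> step reproduces the target at every cell -> ACCEPT
  (0,0)=# (0,4)=# (2,0)=. (3,1)=# -> step gives (2,0)='.' but target has '#' -> reject
  (0,0)=# (0,4)=# (2,0)=# (3,1)=. -> step gives (1,0)='.' but target has '#' -> reject
  (0,0)=# (0,4)=# (2,0)=# (3,1)=# -> step gives (1,0)='.' but target has '#' -> reject
Unique solution: (0,0)=live, (0,4)=live, (2,0)=dead, (3,1)=dead.
Check: live-neighbor counts of every cell in the completed generation 0:
34432
35754
34444
03564
13464
02343
Applying B3/S23 to generation 0 with these counts gives:
#..##
#....
#....
.#...
.#...
..#.#
which matches the target exactly.

Answer: #####
##.#.
..##.
#..##
..###
..##.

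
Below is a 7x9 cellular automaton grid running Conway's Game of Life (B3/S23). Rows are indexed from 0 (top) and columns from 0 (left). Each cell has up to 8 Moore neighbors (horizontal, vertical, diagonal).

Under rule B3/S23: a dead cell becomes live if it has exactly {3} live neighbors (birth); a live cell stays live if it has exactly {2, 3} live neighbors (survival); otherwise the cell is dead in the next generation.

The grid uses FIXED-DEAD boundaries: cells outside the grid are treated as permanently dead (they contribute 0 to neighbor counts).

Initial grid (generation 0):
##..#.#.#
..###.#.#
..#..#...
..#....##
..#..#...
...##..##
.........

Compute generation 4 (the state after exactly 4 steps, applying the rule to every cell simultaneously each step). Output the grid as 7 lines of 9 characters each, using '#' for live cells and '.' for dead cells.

Answer: ....####.
....#..#.
.....###.
.........
...#.#...
.....#...
...###...

Derivation:
Simulating step by step:
Generation 0 (given above): 21 live cells
Generation 1: 21 live cells
.##.#....
..#.#.#..
.##.###.#
.###..#..
..#.#.#..
...##....
.........
Generation 2: 14 live cells
.##..#...
....#.##.
....#.#..
......#..
.#..#....
...###...
.........
Generation 3: 13 live cells
.....##..
...##.##.
......#..
.........
...##....
...###...
....#....
Generation 4: 15 live cells
(generation 4 grid is the final answer)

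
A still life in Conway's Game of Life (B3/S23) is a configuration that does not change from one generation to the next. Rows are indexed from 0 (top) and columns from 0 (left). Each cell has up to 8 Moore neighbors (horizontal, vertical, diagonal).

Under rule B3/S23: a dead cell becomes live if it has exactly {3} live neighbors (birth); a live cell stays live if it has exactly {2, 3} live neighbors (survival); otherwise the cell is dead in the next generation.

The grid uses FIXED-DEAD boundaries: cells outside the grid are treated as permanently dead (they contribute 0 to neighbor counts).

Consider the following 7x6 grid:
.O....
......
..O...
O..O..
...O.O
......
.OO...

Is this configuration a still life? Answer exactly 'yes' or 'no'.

Answer: no

Derivation:
Compute generation 1 and compare to generation 0 (given above):
Generation 1:
......
......
......
..OOO.
....O.
..O...
......
Cell (0,1) differs: gen0=1 vs gen1=0 -> NOT a still life.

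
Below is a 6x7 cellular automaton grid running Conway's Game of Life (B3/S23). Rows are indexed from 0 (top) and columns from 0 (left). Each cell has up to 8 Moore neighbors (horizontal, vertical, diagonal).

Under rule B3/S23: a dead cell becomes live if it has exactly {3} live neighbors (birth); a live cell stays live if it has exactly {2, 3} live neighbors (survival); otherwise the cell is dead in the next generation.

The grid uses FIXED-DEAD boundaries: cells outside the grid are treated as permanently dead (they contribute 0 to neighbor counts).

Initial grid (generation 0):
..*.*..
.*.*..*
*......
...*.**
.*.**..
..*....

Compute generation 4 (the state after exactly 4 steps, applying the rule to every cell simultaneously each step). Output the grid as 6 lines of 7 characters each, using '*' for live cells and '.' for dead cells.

Simulating step by step:
Generation 0 (given above): 13 live cells
Generation 1: 17 live cells
..**...
.***...
..*.***
..**.*.
...***.
..**...
Generation 2: 10 live cells
.*.*...
.*...*.
.....**
..*....
.....*.
..**...
Generation 3: 11 live cells
..*....
..*.***
.....**
.....**
..**...
.......
Generation 4: 8 live cells
(generation 4 grid is the final answer)

Answer: ...*.*.
...**.*
.......
....***
.......
.......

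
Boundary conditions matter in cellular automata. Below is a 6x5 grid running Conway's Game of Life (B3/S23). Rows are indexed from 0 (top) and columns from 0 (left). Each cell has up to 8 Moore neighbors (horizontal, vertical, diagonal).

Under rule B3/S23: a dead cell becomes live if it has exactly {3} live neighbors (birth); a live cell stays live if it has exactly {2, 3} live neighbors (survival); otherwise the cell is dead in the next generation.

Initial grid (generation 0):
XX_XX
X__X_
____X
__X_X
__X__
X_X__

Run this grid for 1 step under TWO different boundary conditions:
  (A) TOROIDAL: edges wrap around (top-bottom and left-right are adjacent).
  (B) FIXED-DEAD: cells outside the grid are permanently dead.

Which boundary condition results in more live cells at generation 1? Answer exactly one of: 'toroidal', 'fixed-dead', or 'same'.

Under TOROIDAL boundary, generation 1:
___X_
_XXX_
X___X
_____
__X__
X_X__
Population = 9

Under FIXED-DEAD boundary, generation 1:
XXXXX
XXXX_
____X
_____
__X__
_X___
Population = 12

Comparison: toroidal=9, fixed-dead=12 -> fixed-dead

Answer: fixed-dead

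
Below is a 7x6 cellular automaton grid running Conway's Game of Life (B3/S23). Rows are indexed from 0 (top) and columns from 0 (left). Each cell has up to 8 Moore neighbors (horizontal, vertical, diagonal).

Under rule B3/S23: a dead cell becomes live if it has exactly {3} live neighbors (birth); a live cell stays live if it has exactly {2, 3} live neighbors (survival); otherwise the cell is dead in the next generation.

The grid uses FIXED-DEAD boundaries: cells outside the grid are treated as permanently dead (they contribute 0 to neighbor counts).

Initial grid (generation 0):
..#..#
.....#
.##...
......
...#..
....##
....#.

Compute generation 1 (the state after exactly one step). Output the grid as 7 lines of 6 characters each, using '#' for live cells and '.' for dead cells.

Simulating step by step:
Generation 0 (given above): 9 live cells
Generation 1: 9 live cells
(generation 1 grid is the final answer)

Answer: ......
.##...
......
..#...
....#.
...###
....##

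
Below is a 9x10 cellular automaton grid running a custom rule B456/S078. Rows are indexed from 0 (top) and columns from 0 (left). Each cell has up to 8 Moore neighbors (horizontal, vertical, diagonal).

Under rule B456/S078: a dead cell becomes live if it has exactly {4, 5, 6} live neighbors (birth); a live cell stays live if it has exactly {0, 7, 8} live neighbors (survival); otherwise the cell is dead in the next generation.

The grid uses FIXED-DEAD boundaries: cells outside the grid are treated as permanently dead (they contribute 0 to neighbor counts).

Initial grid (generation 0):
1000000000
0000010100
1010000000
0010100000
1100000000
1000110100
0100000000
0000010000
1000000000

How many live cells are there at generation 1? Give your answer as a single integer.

Simulating step by step:
Generation 0 (given above): 16 live cells
Generation 1: 10 live cells
1000000000
0000010100
1000000000
0100100000
0000000000
0100000100
0000000000
0000010000
1000000000
Population at generation 1: 10

Answer: 10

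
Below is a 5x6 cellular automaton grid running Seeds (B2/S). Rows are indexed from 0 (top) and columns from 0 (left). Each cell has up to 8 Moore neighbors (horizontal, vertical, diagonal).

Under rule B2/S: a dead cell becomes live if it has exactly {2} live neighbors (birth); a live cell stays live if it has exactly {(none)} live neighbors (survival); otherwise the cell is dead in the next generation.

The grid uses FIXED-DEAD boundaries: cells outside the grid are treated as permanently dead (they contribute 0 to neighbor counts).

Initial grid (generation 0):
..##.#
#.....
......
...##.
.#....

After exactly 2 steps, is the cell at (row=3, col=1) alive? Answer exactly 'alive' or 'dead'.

Answer: alive

Derivation:
Simulating step by step:
Generation 0 (given above): 7 live cells
Generation 1: 12 live cells
.#..#.
.####.
...##.
..#...
..###.
Generation 2: 7 live cells
#....#
#.....
.....#
.#...#
.#....

Cell (3,1) at generation 2: 1 -> alive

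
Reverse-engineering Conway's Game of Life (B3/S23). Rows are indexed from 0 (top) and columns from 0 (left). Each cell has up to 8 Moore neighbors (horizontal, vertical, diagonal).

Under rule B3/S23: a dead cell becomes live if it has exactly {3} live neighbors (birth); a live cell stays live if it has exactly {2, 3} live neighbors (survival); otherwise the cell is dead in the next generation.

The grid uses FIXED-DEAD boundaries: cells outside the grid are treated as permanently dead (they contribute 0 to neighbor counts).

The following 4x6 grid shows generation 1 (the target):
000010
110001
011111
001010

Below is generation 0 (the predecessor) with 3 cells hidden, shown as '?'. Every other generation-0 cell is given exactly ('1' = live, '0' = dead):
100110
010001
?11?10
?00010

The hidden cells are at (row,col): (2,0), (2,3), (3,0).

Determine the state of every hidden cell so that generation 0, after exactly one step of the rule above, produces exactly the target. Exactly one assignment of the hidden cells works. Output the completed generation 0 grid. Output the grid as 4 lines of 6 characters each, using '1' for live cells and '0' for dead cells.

Answer: 100110
010001
011110
000010

Derivation:
Hidden generation-0 cells (in order): (2,0), (2,3), (3,0).
A hidden cell only influences target cells in its own 3x3 neighborhood. Try each of the 2^3 = 8 assignments, step the completed generation 0 forward once under B3/S23, and compare with the target:
  (2,0)=0 (2,3)=0 (3,0)=0 -> step gives (3,2)='0' but target has '1' -> reject
  (2,0)=0 (2,3)=0 (3,0)=1 -> step gives (2,0)='1' but target has '0' -> reject
  (2,0)=0 (2,3)=1 (3,0)=0 -> step reproduces the target at every cell -> ACCEPT
  (2,0)=0 (2,3)=1 (3,0)=1 -> step gives (2,0)='1' but target has '0' -> reject
  (2,0)=1 (2,3)=0 (3,0)=0 -> step gives (1,0)='0' but target has '1' -> reject
  (2,0)=1 (2,3)=0 (3,0)=1 -> step gives (1,0)='0' but target has '1' -> reject
  (2,0)=1 (2,3)=1 (3,0)=0 -> step gives (1,0)='0' but target has '1' -> reject
  (2,0)=1 (2,3)=1 (3,0)=1 -> step gives (1,0)='0' but target has '1' -> reject
Unique solution: (2,0)=dead, (2,3)=live, (3,0)=dead.
Check: live-neighbor counts of every cell in the completed generation 0:
122122
335552
223333
123422
Applying B3/S23 to generation 0 with these counts gives:
000010
110001
011111
001010
which matches the target exactly.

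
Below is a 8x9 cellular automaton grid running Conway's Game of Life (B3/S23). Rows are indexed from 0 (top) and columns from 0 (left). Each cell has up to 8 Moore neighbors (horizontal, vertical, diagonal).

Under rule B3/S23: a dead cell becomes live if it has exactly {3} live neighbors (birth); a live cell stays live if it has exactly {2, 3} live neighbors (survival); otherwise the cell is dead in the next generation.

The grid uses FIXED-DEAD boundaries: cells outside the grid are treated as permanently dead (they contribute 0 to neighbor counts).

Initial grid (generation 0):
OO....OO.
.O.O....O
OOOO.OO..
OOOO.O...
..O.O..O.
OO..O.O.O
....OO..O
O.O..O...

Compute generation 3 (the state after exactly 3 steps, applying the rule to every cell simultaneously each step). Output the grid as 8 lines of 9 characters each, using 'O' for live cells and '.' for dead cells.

Simulating step by step:
Generation 0 (given above): 32 live cells
Generation 1: 25 live cells
OOO....O.
...OOO...
.....OO..
O....O...
....O.OO.
.O..O.O.O
O..OO.OO.
....OO...
Generation 2: 24 live cells
.OOOO....
.OOOOO...
......O..
....O..O.
....O.OO.
....O...O
...O..OO.
...OOOO..
Generation 3: 23 live cells
(generation 3 grid is the final answer)

Answer: .O...O...
.O...O...
..O...O..
.......O.
...OO.OOO
...OO...O
...O..OO.
...OOOOO.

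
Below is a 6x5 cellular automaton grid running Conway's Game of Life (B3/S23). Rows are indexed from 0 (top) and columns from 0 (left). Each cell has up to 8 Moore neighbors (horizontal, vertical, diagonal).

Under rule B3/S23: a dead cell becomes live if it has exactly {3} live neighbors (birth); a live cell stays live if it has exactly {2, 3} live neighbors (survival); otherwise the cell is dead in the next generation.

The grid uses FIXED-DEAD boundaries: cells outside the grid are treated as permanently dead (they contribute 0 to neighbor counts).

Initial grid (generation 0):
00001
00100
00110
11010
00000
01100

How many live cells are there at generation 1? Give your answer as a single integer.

Answer: 5

Derivation:
Simulating step by step:
Generation 0 (given above): 9 live cells
Generation 1: 5 live cells
00000
00100
00010
01010
10000
00000
Population at generation 1: 5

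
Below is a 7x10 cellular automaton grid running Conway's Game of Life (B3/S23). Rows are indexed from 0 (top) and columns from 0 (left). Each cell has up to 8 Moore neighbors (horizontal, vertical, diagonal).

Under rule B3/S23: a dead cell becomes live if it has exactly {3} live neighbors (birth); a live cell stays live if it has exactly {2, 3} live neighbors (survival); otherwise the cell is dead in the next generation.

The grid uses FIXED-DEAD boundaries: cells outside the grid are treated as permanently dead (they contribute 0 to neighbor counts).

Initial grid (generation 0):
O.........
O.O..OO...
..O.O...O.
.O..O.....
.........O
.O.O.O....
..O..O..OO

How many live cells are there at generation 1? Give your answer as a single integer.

Answer: 14

Derivation:
Simulating step by step:
Generation 0 (given above): 18 live cells
Generation 1: 14 live cells
.O........
...O.O....
..O.O.....
...O......
..O.O.....
..O.O...OO
..O.O.....
Population at generation 1: 14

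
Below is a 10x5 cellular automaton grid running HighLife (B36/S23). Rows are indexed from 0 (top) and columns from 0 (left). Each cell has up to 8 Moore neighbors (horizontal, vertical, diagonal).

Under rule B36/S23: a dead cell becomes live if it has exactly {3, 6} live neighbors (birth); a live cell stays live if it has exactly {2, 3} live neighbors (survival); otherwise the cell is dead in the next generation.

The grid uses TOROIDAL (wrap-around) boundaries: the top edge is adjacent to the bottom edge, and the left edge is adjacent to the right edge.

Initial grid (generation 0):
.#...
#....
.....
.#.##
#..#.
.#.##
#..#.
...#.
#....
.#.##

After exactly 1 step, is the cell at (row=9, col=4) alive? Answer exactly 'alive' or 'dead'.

Answer: alive

Derivation:
Simulating step by step:
Generation 0 (given above): 17 live cells
Generation 1: 21 live cells
.##.#
.....
#...#
#.###
.#..#
.#.#.
#..#.
.....
#.##.
.##.#

Cell (9,4) at generation 1: 1 -> alive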